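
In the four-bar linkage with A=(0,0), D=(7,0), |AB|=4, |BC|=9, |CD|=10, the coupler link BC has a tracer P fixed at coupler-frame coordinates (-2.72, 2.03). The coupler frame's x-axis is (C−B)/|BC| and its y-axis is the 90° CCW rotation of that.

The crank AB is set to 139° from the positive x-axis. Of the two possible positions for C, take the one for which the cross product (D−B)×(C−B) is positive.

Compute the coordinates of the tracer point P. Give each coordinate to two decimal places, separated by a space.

A=(0,0), D=(7.00,0)
B = A + 4.00·(cos139°, sin139°) = (-3.0188, 2.6242)
|BD| = 10.3568
circle(B,9.00) ∩ circle(D,10.00): a=4.2611, h=7.9273
  candidates: C₊=(3.1119,9.2132) cross=82.102; C₋=(-0.9054,-6.1241) cross=-82.102
  mode + wants cross > 0 → take C=(3.1119,9.2132) (cross=82.102)
ex = (C−B)/|BC| = (0.6812,0.7321); ey = (-0.7321,0.6812)
P = B + -2.72·ex + 2.03·ey = (-6.3579,2.0157)

-6.36 2.02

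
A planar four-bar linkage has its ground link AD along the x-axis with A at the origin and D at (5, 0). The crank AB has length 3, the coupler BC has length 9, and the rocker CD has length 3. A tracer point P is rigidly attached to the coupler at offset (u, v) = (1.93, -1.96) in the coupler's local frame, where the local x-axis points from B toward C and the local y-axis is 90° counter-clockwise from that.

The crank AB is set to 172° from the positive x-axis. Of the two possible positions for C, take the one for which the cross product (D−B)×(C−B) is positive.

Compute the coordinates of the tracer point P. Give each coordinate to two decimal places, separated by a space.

-0.57 -0.93

A=(0,0), D=(5.00,0)
B = A + 3.00·(cos172°, sin172°) = (-2.9708, 0.4175)
|BD| = 7.9817
circle(B,9.00) ∩ circle(D,3.00): a=8.5012, h=2.9547
  candidates: C₊=(5.6733,2.9235) cross=23.584; C₋=(5.3642,-2.9778) cross=-23.584
  mode + wants cross > 0 → take C=(5.6733,2.9235) (cross=23.584)
ex = (C−B)/|BC| = (0.9605,0.2784); ey = (-0.2784,0.9605)
P = B + 1.93·ex + -1.96·ey = (-0.5714,-0.9276)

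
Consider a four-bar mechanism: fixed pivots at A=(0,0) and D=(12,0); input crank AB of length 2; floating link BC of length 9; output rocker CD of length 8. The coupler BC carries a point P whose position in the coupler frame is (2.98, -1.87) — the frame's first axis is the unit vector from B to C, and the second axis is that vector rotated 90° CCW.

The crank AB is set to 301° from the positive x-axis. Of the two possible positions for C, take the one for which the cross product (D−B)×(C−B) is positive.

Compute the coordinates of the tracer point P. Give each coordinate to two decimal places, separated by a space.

A=(0,0), D=(12.00,0)
B = A + 2.00·(cos301°, sin301°) = (1.0301, -1.7143)
|BD| = 11.1031
circle(B,9.00) ∩ circle(D,8.00): a=6.3171, h=6.4105
  candidates: C₊=(6.2816,5.5947) cross=71.176; C₋=(8.2612,-7.0726) cross=-71.176
  mode + wants cross > 0 → take C=(6.2816,5.5947) (cross=71.176)
ex = (C−B)/|BC| = (0.5835,0.8121); ey = (-0.8121,0.5835)
P = B + 2.98·ex + -1.87·ey = (4.2876,-0.3854)

4.29 -0.39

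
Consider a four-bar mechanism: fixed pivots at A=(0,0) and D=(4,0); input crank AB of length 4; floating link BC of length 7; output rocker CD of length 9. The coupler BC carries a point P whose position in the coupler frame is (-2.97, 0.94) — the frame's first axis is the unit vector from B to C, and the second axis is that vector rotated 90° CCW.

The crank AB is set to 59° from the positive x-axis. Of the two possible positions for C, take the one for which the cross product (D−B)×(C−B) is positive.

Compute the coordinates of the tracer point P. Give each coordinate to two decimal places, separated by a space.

-0.66 1.90

A=(0,0), D=(4.00,0)
B = A + 4.00·(cos59°, sin59°) = (2.0602, 3.4287)
|BD| = 3.9394
circle(B,7.00) ∩ circle(D,9.00): a=-2.0918, h=6.6801
  candidates: C₊=(6.8442,8.5388) cross=26.316; C₋=(-4.7840,1.9599) cross=-26.316
  mode + wants cross > 0 → take C=(6.8442,8.5388) (cross=26.316)
ex = (C−B)/|BC| = (0.6834,0.7300); ey = (-0.7300,0.6834)
P = B + -2.97·ex + 0.94·ey = (-0.6559,1.9029)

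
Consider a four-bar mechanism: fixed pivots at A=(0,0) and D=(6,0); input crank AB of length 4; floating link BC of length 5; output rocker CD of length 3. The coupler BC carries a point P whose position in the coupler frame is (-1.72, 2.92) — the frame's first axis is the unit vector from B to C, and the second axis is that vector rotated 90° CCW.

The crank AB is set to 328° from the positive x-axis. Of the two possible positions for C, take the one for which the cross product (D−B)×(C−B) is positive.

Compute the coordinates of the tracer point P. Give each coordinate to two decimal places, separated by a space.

A=(0,0), D=(6.00,0)
B = A + 4.00·(cos328°, sin328°) = (3.3922, -2.1197)
|BD| = 3.3606
circle(B,5.00) ∩ circle(D,3.00): a=4.0608, h=2.9171
  candidates: C₊=(4.7034,2.7053) cross=9.803; C₋=(8.3833,-1.8220) cross=-9.803
  mode + wants cross > 0 → take C=(4.7034,2.7053) (cross=9.803)
ex = (C−B)/|BC| = (0.2622,0.9650); ey = (-0.9650,0.2622)
P = B + -1.72·ex + 2.92·ey = (0.1233,-3.0137)

0.12 -3.01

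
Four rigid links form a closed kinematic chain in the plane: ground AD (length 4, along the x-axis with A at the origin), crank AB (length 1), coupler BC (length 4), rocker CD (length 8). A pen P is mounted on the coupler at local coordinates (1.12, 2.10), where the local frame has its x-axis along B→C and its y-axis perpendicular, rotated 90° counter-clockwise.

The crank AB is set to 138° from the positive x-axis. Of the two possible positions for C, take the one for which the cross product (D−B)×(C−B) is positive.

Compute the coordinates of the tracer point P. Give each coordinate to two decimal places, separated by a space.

A=(0,0), D=(4.00,0)
B = A + 1.00·(cos138°, sin138°) = (-0.7431, 0.6691)
|BD| = 4.7901
circle(B,4.00) ∩ circle(D,8.00): a=-2.6153, h=3.0266
  candidates: C₊=(-2.9100,4.0314) cross=14.498; C₋=(-3.7556,-1.9625) cross=-14.498
  mode + wants cross > 0 → take C=(-2.9100,4.0314) (cross=14.498)
ex = (C−B)/|BC| = (-0.5417,0.8406); ey = (-0.8406,-0.5417)
P = B + 1.12·ex + 2.10·ey = (-3.1150,0.4730)

-3.12 0.47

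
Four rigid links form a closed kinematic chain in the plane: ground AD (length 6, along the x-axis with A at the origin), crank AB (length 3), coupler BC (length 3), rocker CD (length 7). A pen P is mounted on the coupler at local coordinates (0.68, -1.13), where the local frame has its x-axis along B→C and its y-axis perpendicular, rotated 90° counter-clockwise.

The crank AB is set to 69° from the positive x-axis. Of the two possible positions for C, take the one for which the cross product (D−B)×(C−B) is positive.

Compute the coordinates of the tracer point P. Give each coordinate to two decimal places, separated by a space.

2.35 3.14

A=(0,0), D=(6.00,0)
B = A + 3.00·(cos69°, sin69°) = (1.0751, 2.8007)
|BD| = 5.6656
circle(B,3.00) ∩ circle(D,7.00): a=-0.6973, h=2.9178
  candidates: C₊=(1.9114,5.6818) cross=16.531; C₋=(-0.9735,0.6091) cross=-16.531
  mode + wants cross > 0 → take C=(1.9114,5.6818) (cross=16.531)
ex = (C−B)/|BC| = (0.2788,0.9604); ey = (-0.9604,0.2788)
P = B + 0.68·ex + -1.13·ey = (2.3499,3.1388)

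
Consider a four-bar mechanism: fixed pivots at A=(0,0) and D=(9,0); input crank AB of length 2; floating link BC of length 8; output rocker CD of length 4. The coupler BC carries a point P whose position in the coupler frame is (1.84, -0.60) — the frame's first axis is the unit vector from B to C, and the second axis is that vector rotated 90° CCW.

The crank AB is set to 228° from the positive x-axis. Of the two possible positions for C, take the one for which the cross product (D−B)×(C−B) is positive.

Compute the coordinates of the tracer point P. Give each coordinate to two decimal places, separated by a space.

0.57 -1.15

A=(0,0), D=(9.00,0)
B = A + 2.00·(cos228°, sin228°) = (-1.3383, -1.4863)
|BD| = 10.4446
circle(B,8.00) ∩ circle(D,4.00): a=7.5201, h=2.7291
  candidates: C₊=(5.7170,2.2851) cross=28.504; C₋=(6.4937,-3.1174) cross=-28.504
  mode + wants cross > 0 → take C=(5.7170,2.2851) (cross=28.504)
ex = (C−B)/|BC| = (0.8819,0.4714); ey = (-0.4714,0.8819)
P = B + 1.84·ex + -0.60·ey = (0.5673,-1.1480)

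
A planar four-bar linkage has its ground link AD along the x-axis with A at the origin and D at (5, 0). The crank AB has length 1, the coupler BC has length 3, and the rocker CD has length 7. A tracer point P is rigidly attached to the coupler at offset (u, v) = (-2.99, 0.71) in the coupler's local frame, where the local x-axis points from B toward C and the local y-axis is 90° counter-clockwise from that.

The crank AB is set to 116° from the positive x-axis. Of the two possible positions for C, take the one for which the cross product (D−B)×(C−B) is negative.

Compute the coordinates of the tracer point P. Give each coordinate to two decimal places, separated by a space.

1.52 3.27

A=(0,0), D=(5.00,0)
B = A + 1.00·(cos116°, sin116°) = (-0.4384, 0.8988)
|BD| = 5.5121
circle(B,3.00) ∩ circle(D,7.00): a=-0.8723, h=2.8704
  candidates: C₊=(-0.8309,3.8730) cross=15.822; C₋=(-1.7670,-1.7909) cross=-15.822
  mode - wants cross < 0 → take C=(-1.7670,-1.7909) (cross=-15.822)
ex = (C−B)/|BC| = (-0.4429,-0.8966); ey = (0.8966,-0.4429)
P = B + -2.99·ex + 0.71·ey = (1.5224,3.2651)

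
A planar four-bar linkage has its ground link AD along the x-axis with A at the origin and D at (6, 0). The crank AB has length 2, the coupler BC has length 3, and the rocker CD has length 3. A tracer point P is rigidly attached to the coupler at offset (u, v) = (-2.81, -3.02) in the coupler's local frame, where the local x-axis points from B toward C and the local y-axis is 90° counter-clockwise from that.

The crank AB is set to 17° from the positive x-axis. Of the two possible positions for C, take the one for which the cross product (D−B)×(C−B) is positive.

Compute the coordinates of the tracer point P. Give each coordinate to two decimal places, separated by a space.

1.58 -3.53

A=(0,0), D=(6.00,0)
B = A + 2.00·(cos17°, sin17°) = (1.9126, 0.5847)
|BD| = 4.1290
circle(B,3.00) ∩ circle(D,3.00): a=2.0645, h=2.1767
  candidates: C₊=(4.2646,2.4471) cross=8.987; C₋=(3.6481,-1.8623) cross=-8.987
  mode + wants cross > 0 → take C=(4.2646,2.4471) (cross=8.987)
ex = (C−B)/|BC| = (0.7840,0.6208); ey = (-0.6208,0.7840)
P = B + -2.81·ex + -3.02·ey = (1.5844,-3.5273)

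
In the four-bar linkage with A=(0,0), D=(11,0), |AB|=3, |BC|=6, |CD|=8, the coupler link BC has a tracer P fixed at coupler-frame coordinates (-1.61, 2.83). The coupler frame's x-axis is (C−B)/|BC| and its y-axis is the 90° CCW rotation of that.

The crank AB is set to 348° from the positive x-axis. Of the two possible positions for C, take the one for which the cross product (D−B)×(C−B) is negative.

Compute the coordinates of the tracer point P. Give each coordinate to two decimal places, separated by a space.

4.72 2.10

A=(0,0), D=(11.00,0)
B = A + 3.00·(cos348°, sin348°) = (2.9344, -0.6237)
|BD| = 8.0896
circle(B,6.00) ∩ circle(D,8.00): a=2.3142, h=5.5357
  candidates: C₊=(4.8149,5.0740) cross=44.782; C₋=(5.6686,-5.9646) cross=-44.782
  mode - wants cross < 0 → take C=(5.6686,-5.9646) (cross=-44.782)
ex = (C−B)/|BC| = (0.4557,-0.8901); ey = (0.8901,0.4557)
P = B + -1.61·ex + 2.83·ey = (4.7199,2.0990)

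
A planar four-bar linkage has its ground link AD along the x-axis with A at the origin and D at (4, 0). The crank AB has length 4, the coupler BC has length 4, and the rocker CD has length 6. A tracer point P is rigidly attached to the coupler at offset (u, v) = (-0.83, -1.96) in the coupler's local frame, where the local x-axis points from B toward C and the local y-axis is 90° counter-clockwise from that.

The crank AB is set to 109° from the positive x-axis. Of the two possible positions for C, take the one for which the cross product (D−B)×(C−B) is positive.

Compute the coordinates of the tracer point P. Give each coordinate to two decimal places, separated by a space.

-1.08 1.67

A=(0,0), D=(4.00,0)
B = A + 4.00·(cos109°, sin109°) = (-1.3023, 3.7821)
|BD| = 6.5129
circle(B,4.00) ∩ circle(D,6.00): a=1.7211, h=3.6108
  candidates: C₊=(2.1957,5.7223) cross=23.517; C₋=(-1.9979,-0.1570) cross=-23.517
  mode + wants cross > 0 → take C=(2.1957,5.7223) (cross=23.517)
ex = (C−B)/|BC| = (0.8745,0.4850); ey = (-0.4850,0.8745)
P = B + -0.83·ex + -1.96·ey = (-1.0774,1.6655)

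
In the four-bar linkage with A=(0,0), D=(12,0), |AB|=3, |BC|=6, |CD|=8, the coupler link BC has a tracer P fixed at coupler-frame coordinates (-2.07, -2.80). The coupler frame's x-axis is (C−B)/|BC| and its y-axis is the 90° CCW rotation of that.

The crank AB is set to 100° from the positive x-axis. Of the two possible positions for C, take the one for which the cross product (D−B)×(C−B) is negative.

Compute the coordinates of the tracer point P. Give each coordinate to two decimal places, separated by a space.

-3.91 2.16

A=(0,0), D=(12.00,0)
B = A + 3.00·(cos100°, sin100°) = (-0.5209, 2.9544)
|BD| = 12.8648
circle(B,6.00) ∩ circle(D,8.00): a=5.3441, h=2.7276
  candidates: C₊=(5.3068,4.3819) cross=35.091; C₋=(4.0540,-0.9276) cross=-35.091
  mode - wants cross < 0 → take C=(4.0540,-0.9276) (cross=-35.091)
ex = (C−B)/|BC| = (0.7625,-0.6470); ey = (0.6470,0.7625)
P = B + -2.07·ex + -2.80·ey = (-3.9109,2.1588)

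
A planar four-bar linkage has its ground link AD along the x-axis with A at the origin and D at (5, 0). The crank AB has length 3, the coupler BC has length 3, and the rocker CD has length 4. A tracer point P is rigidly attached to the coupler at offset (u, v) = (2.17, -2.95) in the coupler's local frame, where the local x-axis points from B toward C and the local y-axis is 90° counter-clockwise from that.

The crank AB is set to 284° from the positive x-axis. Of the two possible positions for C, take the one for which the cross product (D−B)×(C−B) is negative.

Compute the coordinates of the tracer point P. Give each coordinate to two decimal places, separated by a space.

1.98 -6.35

A=(0,0), D=(5.00,0)
B = A + 3.00·(cos284°, sin284°) = (0.7258, -2.9109)
|BD| = 5.1713
circle(B,3.00) ∩ circle(D,4.00): a=1.9088, h=2.3144
  candidates: C₊=(1.0007,0.0765) cross=11.968; C₋=(3.6062,-3.7493) cross=-11.968
  mode - wants cross < 0 → take C=(3.6062,-3.7493) (cross=-11.968)
ex = (C−B)/|BC| = (0.9602,-0.2795); ey = (0.2795,0.9602)
P = B + 2.17·ex + -2.95·ey = (1.9848,-6.3498)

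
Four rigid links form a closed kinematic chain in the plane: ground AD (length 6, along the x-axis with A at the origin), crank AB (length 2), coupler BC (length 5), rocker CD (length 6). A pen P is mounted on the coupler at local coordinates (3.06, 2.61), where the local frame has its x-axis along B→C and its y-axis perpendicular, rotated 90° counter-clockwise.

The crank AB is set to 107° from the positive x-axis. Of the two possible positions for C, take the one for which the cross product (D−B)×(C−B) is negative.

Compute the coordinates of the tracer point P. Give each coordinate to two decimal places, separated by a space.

2.75 -0.34

A=(0,0), D=(6.00,0)
B = A + 2.00·(cos107°, sin107°) = (-0.5847, 1.9126)
|BD| = 6.8569
circle(B,5.00) ∩ circle(D,6.00): a=2.6263, h=4.2547
  candidates: C₊=(3.1241,5.2659) cross=29.174; C₋=(0.7506,-2.9058) cross=-29.174
  mode - wants cross < 0 → take C=(0.7506,-2.9058) (cross=-29.174)
ex = (C−B)/|BC| = (0.2671,-0.9637); ey = (0.9637,0.2671)
P = B + 3.06·ex + 2.61·ey = (2.7477,-0.3392)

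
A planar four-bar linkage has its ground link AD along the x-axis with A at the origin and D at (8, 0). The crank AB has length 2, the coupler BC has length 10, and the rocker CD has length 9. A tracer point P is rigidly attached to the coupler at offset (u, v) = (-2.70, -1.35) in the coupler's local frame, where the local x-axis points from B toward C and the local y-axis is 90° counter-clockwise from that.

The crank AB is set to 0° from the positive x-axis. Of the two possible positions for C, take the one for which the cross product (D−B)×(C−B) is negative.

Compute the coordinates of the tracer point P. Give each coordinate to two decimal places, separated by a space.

A=(0,0), D=(8.00,0)
B = A + 2.00·(cos0°, sin0°) = (2.0000, 0.0000)
|BD| = 6.0000
circle(B,10.00) ∩ circle(D,9.00): a=4.5833, h=8.8878
  candidates: C₊=(6.5833,8.8878) cross=53.327; C₋=(6.5833,-8.8878) cross=-53.327
  mode - wants cross < 0 → take C=(6.5833,-8.8878) (cross=-53.327)
ex = (C−B)/|BC| = (0.4583,-0.8888); ey = (0.8888,0.4583)
P = B + -2.70·ex + -1.35·ey = (-0.4374,1.7810)

-0.44 1.78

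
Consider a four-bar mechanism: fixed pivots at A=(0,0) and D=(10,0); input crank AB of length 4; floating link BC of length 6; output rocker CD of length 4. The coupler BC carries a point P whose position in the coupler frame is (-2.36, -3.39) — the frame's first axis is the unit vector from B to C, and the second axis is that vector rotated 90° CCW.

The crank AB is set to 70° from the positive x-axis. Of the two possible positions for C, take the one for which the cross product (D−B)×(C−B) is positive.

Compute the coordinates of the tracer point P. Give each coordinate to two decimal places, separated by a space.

A=(0,0), D=(10.00,0)
B = A + 4.00·(cos70°, sin70°) = (1.3681, 3.7588)
|BD| = 9.4148
circle(B,6.00) ∩ circle(D,4.00): a=5.7696, h=1.6469
  candidates: C₊=(7.3154,2.9653) cross=15.505; C₋=(6.0004,-0.0546) cross=-15.505
  mode + wants cross > 0 → take C=(7.3154,2.9653) (cross=15.505)
ex = (C−B)/|BC| = (0.9912,-0.1323); ey = (0.1323,0.9912)
P = B + -2.36·ex + -3.39·ey = (-1.4195,0.7107)

-1.42 0.71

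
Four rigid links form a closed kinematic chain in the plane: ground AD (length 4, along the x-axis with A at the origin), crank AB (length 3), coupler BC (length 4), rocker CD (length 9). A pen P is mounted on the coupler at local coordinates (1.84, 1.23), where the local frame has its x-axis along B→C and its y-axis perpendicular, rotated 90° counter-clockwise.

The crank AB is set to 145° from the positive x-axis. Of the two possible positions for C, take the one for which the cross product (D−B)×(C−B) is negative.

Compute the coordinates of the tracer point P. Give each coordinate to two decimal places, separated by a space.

-2.59 -0.49

A=(0,0), D=(4.00,0)
B = A + 3.00·(cos145°, sin145°) = (-2.4575, 1.7207)
|BD| = 6.6828
circle(B,4.00) ∩ circle(D,9.00): a=-1.5218, h=3.6992
  candidates: C₊=(-2.9755,5.6870) cross=24.721; C₋=(-4.8805,-1.4619) cross=-24.721
  mode - wants cross < 0 → take C=(-4.8805,-1.4619) (cross=-24.721)
ex = (C−B)/|BC| = (-0.6058,-0.7957); ey = (0.7957,-0.6058)
P = B + 1.84·ex + 1.23·ey = (-2.5934,-0.4883)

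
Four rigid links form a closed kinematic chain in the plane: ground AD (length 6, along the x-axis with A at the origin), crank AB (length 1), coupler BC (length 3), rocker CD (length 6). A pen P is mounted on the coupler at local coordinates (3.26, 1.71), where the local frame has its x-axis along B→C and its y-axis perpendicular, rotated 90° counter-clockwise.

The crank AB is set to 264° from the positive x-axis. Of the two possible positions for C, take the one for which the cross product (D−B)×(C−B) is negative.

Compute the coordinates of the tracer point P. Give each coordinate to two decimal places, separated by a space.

A=(0,0), D=(6.00,0)
B = A + 1.00·(cos264°, sin264°) = (-0.1045, -0.9945)
|BD| = 6.1850
circle(B,3.00) ∩ circle(D,6.00): a=0.9098, h=2.8587
  candidates: C₊=(0.3338,1.9733) cross=17.681; C₋=(1.2531,-3.6697) cross=-17.681
  mode - wants cross < 0 → take C=(1.2531,-3.6697) (cross=-17.681)
ex = (C−B)/|BC| = (0.4525,-0.8917); ey = (0.8917,0.4525)
P = B + 3.26·ex + 1.71·ey = (2.8956,-3.1277)

2.90 -3.13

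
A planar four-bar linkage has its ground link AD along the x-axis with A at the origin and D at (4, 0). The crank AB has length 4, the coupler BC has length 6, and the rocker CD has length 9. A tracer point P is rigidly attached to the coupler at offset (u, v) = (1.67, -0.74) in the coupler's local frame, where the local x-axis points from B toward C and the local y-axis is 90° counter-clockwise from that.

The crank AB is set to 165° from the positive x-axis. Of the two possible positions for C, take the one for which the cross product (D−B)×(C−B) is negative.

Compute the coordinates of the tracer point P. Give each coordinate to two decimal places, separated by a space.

-4.50 -0.68

A=(0,0), D=(4.00,0)
B = A + 4.00·(cos165°, sin165°) = (-3.8637, 1.0353)
|BD| = 7.9316
circle(B,6.00) ∩ circle(D,9.00): a=1.1290, h=5.8928
  candidates: C₊=(-1.9752,6.7303) cross=46.739; C₋=(-3.5135,-4.9545) cross=-46.739
  mode - wants cross < 0 → take C=(-3.5135,-4.9545) (cross=-46.739)
ex = (C−B)/|BC| = (0.0584,-0.9983); ey = (0.9983,0.0584)
P = B + 1.67·ex + -0.74·ey = (-4.5050,-0.6751)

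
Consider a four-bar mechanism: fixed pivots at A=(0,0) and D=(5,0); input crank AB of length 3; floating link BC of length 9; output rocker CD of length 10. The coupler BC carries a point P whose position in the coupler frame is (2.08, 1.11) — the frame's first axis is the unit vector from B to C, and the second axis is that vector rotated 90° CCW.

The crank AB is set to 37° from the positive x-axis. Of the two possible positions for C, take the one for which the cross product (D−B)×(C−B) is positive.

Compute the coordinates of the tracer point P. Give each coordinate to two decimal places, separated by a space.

2.30 4.16

A=(0,0), D=(5.00,0)
B = A + 3.00·(cos37°, sin37°) = (2.3959, 1.8054)
|BD| = 3.1687
circle(B,9.00) ∩ circle(D,10.00): a=-1.4137, h=8.8883
  candidates: C₊=(6.2984,9.9153) cross=28.165; C₋=(-3.8301,-4.6935) cross=-28.165
  mode + wants cross > 0 → take C=(6.2984,9.9153) (cross=28.165)
ex = (C−B)/|BC| = (0.4336,0.9011); ey = (-0.9011,0.4336)
P = B + 2.08·ex + 1.11·ey = (2.2976,4.1610)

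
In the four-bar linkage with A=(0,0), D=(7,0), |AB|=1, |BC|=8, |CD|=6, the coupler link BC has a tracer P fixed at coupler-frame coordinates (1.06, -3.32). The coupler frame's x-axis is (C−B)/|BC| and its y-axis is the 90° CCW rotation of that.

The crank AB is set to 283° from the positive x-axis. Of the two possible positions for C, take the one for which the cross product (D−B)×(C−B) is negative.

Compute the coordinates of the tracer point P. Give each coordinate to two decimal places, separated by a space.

A=(0,0), D=(7.00,0)
B = A + 1.00·(cos283°, sin283°) = (0.2250, -0.9744)
|BD| = 6.8448
circle(B,8.00) ∩ circle(D,6.00): a=5.4677, h=5.8398
  candidates: C₊=(4.8057,5.5844) cross=39.972; C₋=(6.4683,-5.9764) cross=-39.972
  mode - wants cross < 0 → take C=(6.4683,-5.9764) (cross=-39.972)
ex = (C−B)/|BC| = (0.7804,-0.6253); ey = (0.6253,0.7804)
P = B + 1.06·ex + -3.32·ey = (-1.0236,-4.2281)

-1.02 -4.23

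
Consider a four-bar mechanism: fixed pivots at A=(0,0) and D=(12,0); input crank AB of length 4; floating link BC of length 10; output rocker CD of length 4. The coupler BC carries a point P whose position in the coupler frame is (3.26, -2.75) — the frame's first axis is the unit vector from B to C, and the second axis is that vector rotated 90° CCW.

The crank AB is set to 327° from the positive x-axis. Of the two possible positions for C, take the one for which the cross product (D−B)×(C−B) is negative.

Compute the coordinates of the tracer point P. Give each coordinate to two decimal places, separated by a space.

6.12 -5.42

A=(0,0), D=(12.00,0)
B = A + 4.00·(cos327°, sin327°) = (3.3547, -2.1786)
|BD| = 8.9156
circle(B,10.00) ∩ circle(D,4.00): a=9.1686, h=3.9920
  candidates: C₊=(11.2699,3.9328) cross=35.591; C₋=(13.2208,-3.8091) cross=-35.591
  mode - wants cross < 0 → take C=(13.2208,-3.8091) (cross=-35.591)
ex = (C−B)/|BC| = (0.9866,-0.1631); ey = (0.1631,0.9866)
P = B + 3.26·ex + -2.75·ey = (6.1226,-5.4233)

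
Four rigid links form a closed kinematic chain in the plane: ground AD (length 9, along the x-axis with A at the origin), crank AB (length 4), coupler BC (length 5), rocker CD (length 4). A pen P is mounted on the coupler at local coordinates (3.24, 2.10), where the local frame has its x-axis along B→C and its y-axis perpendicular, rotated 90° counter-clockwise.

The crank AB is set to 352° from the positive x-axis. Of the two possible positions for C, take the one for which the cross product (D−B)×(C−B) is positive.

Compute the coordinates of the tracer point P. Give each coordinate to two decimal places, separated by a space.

A=(0,0), D=(9.00,0)
B = A + 4.00·(cos352°, sin352°) = (3.9611, -0.5567)
|BD| = 5.0696
circle(B,5.00) ∩ circle(D,4.00): a=3.4224, h=3.6451
  candidates: C₊=(6.9625,3.4422) cross=18.479; C₋=(7.7631,-3.8040) cross=-18.479
  mode + wants cross > 0 → take C=(6.9625,3.4422) (cross=18.479)
ex = (C−B)/|BC| = (0.6003,0.7998); ey = (-0.7998,0.6003)
P = B + 3.24·ex + 2.10·ey = (4.2265,3.2952)

4.23 3.30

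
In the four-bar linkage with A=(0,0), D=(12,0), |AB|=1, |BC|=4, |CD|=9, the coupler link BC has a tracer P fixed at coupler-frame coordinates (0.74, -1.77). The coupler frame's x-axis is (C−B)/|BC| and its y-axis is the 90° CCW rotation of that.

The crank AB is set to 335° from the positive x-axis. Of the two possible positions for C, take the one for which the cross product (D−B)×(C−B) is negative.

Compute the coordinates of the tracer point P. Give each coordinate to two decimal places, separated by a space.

0.12 -2.17

A=(0,0), D=(12.00,0)
B = A + 1.00·(cos335°, sin335°) = (0.9063, -0.4226)
|BD| = 11.1017
circle(B,4.00) ∩ circle(D,9.00): a=2.6234, h=3.0196
  candidates: C₊=(3.4129,2.6946) cross=33.522; C₋=(3.6428,-3.3401) cross=-33.522
  mode - wants cross < 0 → take C=(3.6428,-3.3401) (cross=-33.522)
ex = (C−B)/|BC| = (0.6841,-0.7294); ey = (0.7294,0.6841)
P = B + 0.74·ex + -1.77·ey = (0.1216,-2.1732)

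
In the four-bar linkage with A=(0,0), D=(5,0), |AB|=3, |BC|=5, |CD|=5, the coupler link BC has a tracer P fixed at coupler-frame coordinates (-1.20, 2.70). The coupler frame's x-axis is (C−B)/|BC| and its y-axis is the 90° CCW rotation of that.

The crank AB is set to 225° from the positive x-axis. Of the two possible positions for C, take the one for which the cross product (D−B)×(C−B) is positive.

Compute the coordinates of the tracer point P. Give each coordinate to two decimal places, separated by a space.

A=(0,0), D=(5.00,0)
B = A + 3.00·(cos225°, sin225°) = (-2.1213, -2.1213)
|BD| = 7.4306
circle(B,5.00) ∩ circle(D,5.00): a=3.7153, h=3.3461
  candidates: C₊=(0.4841,2.1462) cross=24.864; C₋=(2.3946,-4.2676) cross=-24.864
  mode + wants cross > 0 → take C=(0.4841,2.1462) (cross=24.864)
ex = (C−B)/|BC| = (0.5211,0.8535); ey = (-0.8535,0.5211)
P = B + -1.20·ex + 2.70·ey = (-5.0511,-1.7386)

-5.05 -1.74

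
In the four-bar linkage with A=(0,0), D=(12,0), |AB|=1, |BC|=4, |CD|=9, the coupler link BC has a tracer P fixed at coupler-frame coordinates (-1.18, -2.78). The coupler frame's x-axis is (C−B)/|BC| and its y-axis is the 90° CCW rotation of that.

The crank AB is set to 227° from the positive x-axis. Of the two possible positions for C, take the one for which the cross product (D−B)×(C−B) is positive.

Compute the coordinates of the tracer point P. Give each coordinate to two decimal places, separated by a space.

A=(0,0), D=(12.00,0)
B = A + 1.00·(cos227°, sin227°) = (-0.6820, -0.7314)
|BD| = 12.7031
circle(B,4.00) ∩ circle(D,9.00): a=3.7931, h=1.2698
  candidates: C₊=(3.0317,0.7547) cross=16.130; C₋=(3.1779,-1.7807) cross=-16.130
  mode + wants cross > 0 → take C=(3.0317,0.7547) (cross=16.130)
ex = (C−B)/|BC| = (0.9284,0.3715); ey = (-0.3715,0.9284)
P = B + -1.18·ex + -2.78·ey = (-0.7447,-3.7508)

-0.74 -3.75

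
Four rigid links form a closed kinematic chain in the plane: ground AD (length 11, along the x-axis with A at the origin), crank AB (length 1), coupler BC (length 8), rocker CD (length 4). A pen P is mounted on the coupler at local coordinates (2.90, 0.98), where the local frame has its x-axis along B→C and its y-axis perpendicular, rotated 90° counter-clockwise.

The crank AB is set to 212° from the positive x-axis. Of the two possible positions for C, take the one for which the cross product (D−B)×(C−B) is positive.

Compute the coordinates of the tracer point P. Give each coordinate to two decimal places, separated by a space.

1.87 0.88

A=(0,0), D=(11.00,0)
B = A + 1.00·(cos212°, sin212°) = (-0.8480, -0.5299)
|BD| = 11.8599
circle(B,8.00) ∩ circle(D,4.00): a=7.9536, h=0.8606
  candidates: C₊=(7.0591,0.6852) cross=10.207; C₋=(7.1360,-1.0343) cross=-10.207
  mode + wants cross > 0 → take C=(7.0591,0.6852) (cross=10.207)
ex = (C−B)/|BC| = (0.9884,0.1519); ey = (-0.1519,0.9884)
P = B + 2.90·ex + 0.98·ey = (1.8694,0.8792)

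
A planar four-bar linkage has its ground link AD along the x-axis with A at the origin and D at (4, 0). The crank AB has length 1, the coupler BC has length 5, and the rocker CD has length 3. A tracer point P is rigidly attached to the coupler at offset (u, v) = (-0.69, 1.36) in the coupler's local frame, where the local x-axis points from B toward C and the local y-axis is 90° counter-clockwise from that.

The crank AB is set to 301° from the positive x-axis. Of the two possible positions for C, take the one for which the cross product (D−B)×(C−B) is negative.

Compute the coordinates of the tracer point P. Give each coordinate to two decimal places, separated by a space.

A=(0,0), D=(4.00,0)
B = A + 1.00·(cos301°, sin301°) = (0.5150, -0.8572)
|BD| = 3.5888
circle(B,5.00) ∩ circle(D,3.00): a=4.0236, h=2.9683
  candidates: C₊=(3.7132,2.9863) cross=10.653; C₋=(5.1311,-2.7786) cross=-10.653
  mode - wants cross < 0 → take C=(5.1311,-2.7786) (cross=-10.653)
ex = (C−B)/|BC| = (0.9232,-0.3843); ey = (0.3843,0.9232)
P = B + -0.69·ex + 1.36·ey = (0.4006,0.6636)

0.40 0.66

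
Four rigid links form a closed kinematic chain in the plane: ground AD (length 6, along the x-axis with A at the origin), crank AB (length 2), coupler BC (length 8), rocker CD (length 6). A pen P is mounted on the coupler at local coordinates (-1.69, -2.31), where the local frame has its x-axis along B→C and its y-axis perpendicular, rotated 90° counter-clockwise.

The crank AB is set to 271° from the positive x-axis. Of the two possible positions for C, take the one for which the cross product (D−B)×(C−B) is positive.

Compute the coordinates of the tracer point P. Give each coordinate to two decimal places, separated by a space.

A=(0,0), D=(6.00,0)
B = A + 2.00·(cos271°, sin271°) = (0.0349, -1.9997)
|BD| = 6.2914
circle(B,8.00) ∩ circle(D,6.00): a=5.3710, h=5.9290
  candidates: C₊=(3.2428,5.3290) cross=37.301; C₋=(7.0118,-5.9141) cross=-37.301
  mode + wants cross > 0 → take C=(3.2428,5.3290) (cross=37.301)
ex = (C−B)/|BC| = (0.4010,0.9161); ey = (-0.9161,0.4010)
P = B + -1.69·ex + -2.31·ey = (1.4734,-4.4742)

1.47 -4.47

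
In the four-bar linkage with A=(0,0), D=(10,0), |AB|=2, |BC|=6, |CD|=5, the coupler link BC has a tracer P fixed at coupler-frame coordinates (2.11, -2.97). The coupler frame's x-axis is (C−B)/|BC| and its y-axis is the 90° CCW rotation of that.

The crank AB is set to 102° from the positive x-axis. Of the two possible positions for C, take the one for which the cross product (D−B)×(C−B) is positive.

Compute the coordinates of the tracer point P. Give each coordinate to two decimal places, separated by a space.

1.87 -0.88

A=(0,0), D=(10.00,0)
B = A + 2.00·(cos102°, sin102°) = (-0.4158, 1.9563)
|BD| = 10.5979
circle(B,6.00) ∩ circle(D,5.00): a=5.8179, h=1.4668
  candidates: C₊=(5.5729,2.3240) cross=15.545; C₋=(5.0314,-0.5593) cross=-15.545
  mode + wants cross > 0 → take C=(5.5729,2.3240) (cross=15.545)
ex = (C−B)/|BC| = (0.9981,0.0613); ey = (-0.0613,0.9981)
P = B + 2.11·ex + -2.97·ey = (1.8722,-0.8788)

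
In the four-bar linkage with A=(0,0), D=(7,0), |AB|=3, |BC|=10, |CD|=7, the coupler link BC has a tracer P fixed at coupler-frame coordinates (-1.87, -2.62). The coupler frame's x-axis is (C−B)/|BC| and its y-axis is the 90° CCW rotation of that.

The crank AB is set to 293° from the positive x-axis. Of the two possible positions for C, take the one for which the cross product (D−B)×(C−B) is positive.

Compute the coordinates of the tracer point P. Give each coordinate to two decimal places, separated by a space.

2.97 -5.43

A=(0,0), D=(7.00,0)
B = A + 3.00·(cos293°, sin293°) = (1.1722, -2.7615)
|BD| = 6.4490
circle(B,10.00) ∩ circle(D,7.00): a=7.1786, h=6.9619
  candidates: C₊=(4.6782,6.6037) cross=44.897; C₋=(10.6405,-5.9789) cross=-44.897
  mode + wants cross > 0 → take C=(4.6782,6.6037) (cross=44.897)
ex = (C−B)/|BC| = (0.3506,0.9365); ey = (-0.9365,0.3506)
P = B + -1.87·ex + -2.62·ey = (2.9703,-5.4314)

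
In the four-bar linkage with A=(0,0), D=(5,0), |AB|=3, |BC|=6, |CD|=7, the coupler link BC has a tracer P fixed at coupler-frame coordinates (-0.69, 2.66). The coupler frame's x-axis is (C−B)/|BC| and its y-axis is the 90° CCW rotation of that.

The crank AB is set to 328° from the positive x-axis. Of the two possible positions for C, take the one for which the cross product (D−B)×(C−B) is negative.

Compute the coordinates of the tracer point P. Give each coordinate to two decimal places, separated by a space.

4.64 0.18

A=(0,0), D=(5.00,0)
B = A + 3.00·(cos328°, sin328°) = (2.5441, -1.5898)
|BD| = 2.9255
circle(B,6.00) ∩ circle(D,7.00): a=-0.7591, h=5.9518
  candidates: C₊=(-1.3274,2.9941) cross=17.412; C₋=(5.1412,-6.9986) cross=-17.412
  mode - wants cross < 0 → take C=(5.1412,-6.9986) (cross=-17.412)
ex = (C−B)/|BC| = (0.4328,-0.9015); ey = (0.9015,0.4328)
P = B + -0.69·ex + 2.66·ey = (4.6434,0.1836)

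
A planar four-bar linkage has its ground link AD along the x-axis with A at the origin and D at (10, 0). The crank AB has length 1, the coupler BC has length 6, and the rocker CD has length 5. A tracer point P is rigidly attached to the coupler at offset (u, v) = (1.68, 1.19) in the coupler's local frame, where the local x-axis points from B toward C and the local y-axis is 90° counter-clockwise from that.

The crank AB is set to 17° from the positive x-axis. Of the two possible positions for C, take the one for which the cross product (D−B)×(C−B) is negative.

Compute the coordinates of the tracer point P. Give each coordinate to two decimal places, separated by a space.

A=(0,0), D=(10.00,0)
B = A + 1.00·(cos17°, sin17°) = (0.9563, 0.2924)
|BD| = 9.0484
circle(B,6.00) ∩ circle(D,5.00): a=5.1321, h=3.1084
  candidates: C₊=(6.1861,3.2333) cross=28.126; C₋=(5.9852,-2.9802) cross=-28.126
  mode - wants cross < 0 → take C=(5.9852,-2.9802) (cross=-28.126)
ex = (C−B)/|BC| = (0.8382,-0.5454); ey = (0.5454,0.8382)
P = B + 1.68·ex + 1.19·ey = (3.0135,0.3735)

3.01 0.37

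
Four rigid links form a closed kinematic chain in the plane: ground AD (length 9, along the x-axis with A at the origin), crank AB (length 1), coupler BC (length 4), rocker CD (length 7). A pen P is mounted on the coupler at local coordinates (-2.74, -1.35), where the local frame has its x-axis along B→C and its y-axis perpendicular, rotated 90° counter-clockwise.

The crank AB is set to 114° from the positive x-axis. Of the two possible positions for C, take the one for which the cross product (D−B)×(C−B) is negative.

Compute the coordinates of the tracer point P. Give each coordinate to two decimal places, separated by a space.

A=(0,0), D=(9.00,0)
B = A + 1.00·(cos114°, sin114°) = (-0.4067, 0.9135)
|BD| = 9.4510
circle(B,4.00) ∩ circle(D,7.00): a=2.9796, h=2.6687
  candidates: C₊=(2.8169,3.2817) cross=25.221; C₋=(2.3010,-2.0306) cross=-25.221
  mode - wants cross < 0 → take C=(2.3010,-2.0306) (cross=-25.221)
ex = (C−B)/|BC| = (0.6769,-0.7360); ey = (0.7360,0.6769)
P = B + -2.74·ex + -1.35·ey = (-3.2552,2.0164)

-3.26 2.02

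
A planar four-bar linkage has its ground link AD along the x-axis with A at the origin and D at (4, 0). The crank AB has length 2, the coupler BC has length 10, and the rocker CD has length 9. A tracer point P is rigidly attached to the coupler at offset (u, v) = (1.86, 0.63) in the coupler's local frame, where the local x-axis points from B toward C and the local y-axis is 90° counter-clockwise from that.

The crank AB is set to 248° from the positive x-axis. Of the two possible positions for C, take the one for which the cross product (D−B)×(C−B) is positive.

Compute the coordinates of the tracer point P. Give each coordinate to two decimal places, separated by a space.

A=(0,0), D=(4.00,0)
B = A + 2.00·(cos248°, sin248°) = (-0.7492, -1.8544)
|BD| = 5.0984
circle(B,10.00) ∩ circle(D,9.00): a=4.4125, h=8.9738
  candidates: C₊=(0.0972,8.1097) cross=45.752; C₋=(6.6250,-8.6087) cross=-45.752
  mode + wants cross > 0 → take C=(0.0972,8.1097) (cross=45.752)
ex = (C−B)/|BC| = (0.0846,0.9964); ey = (-0.9964,0.0846)
P = B + 1.86·ex + 0.63·ey = (-1.2195,0.0523)

-1.22 0.05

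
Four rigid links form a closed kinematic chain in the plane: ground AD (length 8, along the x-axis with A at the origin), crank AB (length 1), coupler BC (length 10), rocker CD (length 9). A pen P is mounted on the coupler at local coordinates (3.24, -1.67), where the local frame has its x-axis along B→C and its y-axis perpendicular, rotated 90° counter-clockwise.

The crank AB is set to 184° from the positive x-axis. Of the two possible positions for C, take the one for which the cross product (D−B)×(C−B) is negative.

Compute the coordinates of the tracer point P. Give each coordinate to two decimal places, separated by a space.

A=(0,0), D=(8.00,0)
B = A + 1.00·(cos184°, sin184°) = (-0.9976, -0.0698)
|BD| = 8.9978
circle(B,10.00) ∩ circle(D,9.00): a=5.5547, h=8.3153
  candidates: C₊=(4.4925,8.2884) cross=74.820; C₋=(4.6215,-8.3418) cross=-74.820
  mode - wants cross < 0 → take C=(4.6215,-8.3418) (cross=-74.820)
ex = (C−B)/|BC| = (0.5619,-0.8272); ey = (0.8272,0.5619)
P = B + 3.24·ex + -1.67·ey = (-0.5584,-3.6883)

-0.56 -3.69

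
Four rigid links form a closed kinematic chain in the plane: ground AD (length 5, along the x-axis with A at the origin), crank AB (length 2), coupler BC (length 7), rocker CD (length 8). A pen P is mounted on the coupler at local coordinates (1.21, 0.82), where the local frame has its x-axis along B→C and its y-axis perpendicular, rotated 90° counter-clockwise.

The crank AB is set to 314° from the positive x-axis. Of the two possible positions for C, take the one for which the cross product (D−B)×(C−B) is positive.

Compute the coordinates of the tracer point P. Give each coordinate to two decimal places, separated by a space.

0.18 -0.62

A=(0,0), D=(5.00,0)
B = A + 2.00·(cos314°, sin314°) = (1.3893, -1.4387)
|BD| = 3.8868
circle(B,7.00) ∩ circle(D,8.00): a=0.0137, h=7.0000
  candidates: C₊=(-1.1890,5.0692) cross=27.207; C₋=(3.9931,-7.9364) cross=-27.207
  mode + wants cross > 0 → take C=(-1.1890,5.0692) (cross=27.207)
ex = (C−B)/|BC| = (-0.3683,0.9297); ey = (-0.9297,-0.3683)
P = B + 1.21·ex + 0.82·ey = (0.1813,-0.6158)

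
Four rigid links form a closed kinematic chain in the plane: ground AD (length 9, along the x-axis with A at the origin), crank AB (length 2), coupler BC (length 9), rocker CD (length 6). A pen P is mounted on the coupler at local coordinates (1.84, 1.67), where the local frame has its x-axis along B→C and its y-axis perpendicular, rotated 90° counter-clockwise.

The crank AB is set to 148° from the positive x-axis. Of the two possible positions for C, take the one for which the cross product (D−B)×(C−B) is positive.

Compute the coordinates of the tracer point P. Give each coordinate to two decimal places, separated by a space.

A=(0,0), D=(9.00,0)
B = A + 2.00·(cos148°, sin148°) = (-1.6961, 1.0598)
|BD| = 10.7485
circle(B,9.00) ∩ circle(D,6.00): a=7.4676, h=5.0235
  candidates: C₊=(6.2304,5.3225) cross=53.995; C₋=(5.2397,-4.6755) cross=-53.995
  mode + wants cross > 0 → take C=(6.2304,5.3225) (cross=53.995)
ex = (C−B)/|BC| = (0.8807,0.4736); ey = (-0.4736,0.8807)
P = B + 1.84·ex + 1.67·ey = (-0.8665,3.4021)

-0.87 3.40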